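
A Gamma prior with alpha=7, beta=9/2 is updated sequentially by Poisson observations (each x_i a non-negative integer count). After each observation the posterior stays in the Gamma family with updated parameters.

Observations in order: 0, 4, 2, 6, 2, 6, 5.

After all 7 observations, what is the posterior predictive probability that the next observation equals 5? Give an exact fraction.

obs 1: x=0 → posterior Gamma(7, 11/2)
obs 2: x=4 → posterior Gamma(11, 13/2)
obs 3: x=2 → posterior Gamma(13, 15/2)
obs 4: x=6 → posterior Gamma(19, 17/2)
obs 5: x=2 → posterior Gamma(21, 19/2)
obs 6: x=6 → posterior Gamma(27, 21/2)
obs 7: x=5 → posterior Gamma(32, 23/2)

453704268517811380143192408429121872667092108186624/5293955920339377119177015629247762262821197509765625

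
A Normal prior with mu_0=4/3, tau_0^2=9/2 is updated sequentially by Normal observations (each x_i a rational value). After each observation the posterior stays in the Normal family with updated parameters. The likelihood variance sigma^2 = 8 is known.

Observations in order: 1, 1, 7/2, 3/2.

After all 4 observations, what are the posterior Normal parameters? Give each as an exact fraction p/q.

obs 1: x=1 → posterior Normal(91/75, 72/25)
obs 2: x=1 → posterior Normal(59/51, 36/17)
obs 3: x=7/2 → posterior Normal(425/258, 72/43)
obs 4: x=3/2 → posterior Normal(253/156, 18/13)

mu_0=253/156, tau_0^2=18/13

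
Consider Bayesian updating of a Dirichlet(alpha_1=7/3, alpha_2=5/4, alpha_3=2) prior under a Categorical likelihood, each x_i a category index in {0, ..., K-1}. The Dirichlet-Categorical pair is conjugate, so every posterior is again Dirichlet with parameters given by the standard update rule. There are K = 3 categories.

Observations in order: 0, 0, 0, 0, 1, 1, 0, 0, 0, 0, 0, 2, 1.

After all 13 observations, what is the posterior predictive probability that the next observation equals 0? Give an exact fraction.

obs 1: x=0 → posterior Dirichlet(10/3, 5/4, 2)
obs 2: x=0 → posterior Dirichlet(13/3, 5/4, 2)
obs 3: x=0 → posterior Dirichlet(16/3, 5/4, 2)
obs 4: x=0 → posterior Dirichlet(19/3, 5/4, 2)
obs 5: x=1 → posterior Dirichlet(19/3, 9/4, 2)
obs 6: x=1 → posterior Dirichlet(19/3, 13/4, 2)
obs 7: x=0 → posterior Dirichlet(22/3, 13/4, 2)
obs 8: x=0 → posterior Dirichlet(25/3, 13/4, 2)
obs 9: x=0 → posterior Dirichlet(28/3, 13/4, 2)
obs 10: x=0 → posterior Dirichlet(31/3, 13/4, 2)
obs 11: x=0 → posterior Dirichlet(34/3, 13/4, 2)
obs 12: x=2 → posterior Dirichlet(34/3, 13/4, 3)
obs 13: x=1 → posterior Dirichlet(34/3, 17/4, 3)

136/223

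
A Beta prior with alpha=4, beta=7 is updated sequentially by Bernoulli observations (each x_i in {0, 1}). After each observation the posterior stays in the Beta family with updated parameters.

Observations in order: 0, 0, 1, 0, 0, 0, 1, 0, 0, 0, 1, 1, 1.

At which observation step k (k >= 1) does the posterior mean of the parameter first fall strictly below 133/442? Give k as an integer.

k = 6

obs 1: x=0 → posterior Beta(4, 8)
obs 2: x=0 → posterior Beta(4, 9)
obs 3: x=1 → posterior Beta(5, 9)
obs 4: x=0 → posterior Beta(5, 10)
obs 5: x=0 → posterior Beta(5, 11)
obs 6: x=0 → posterior Beta(5, 12)
obs 7: x=1 → posterior Beta(6, 12)
obs 8: x=0 → posterior Beta(6, 13)
obs 9: x=0 → posterior Beta(6, 14)
obs 10: x=0 → posterior Beta(6, 15)
obs 11: x=1 → posterior Beta(7, 15)
obs 12: x=1 → posterior Beta(8, 15)
obs 13: x=1 → posterior Beta(9, 15)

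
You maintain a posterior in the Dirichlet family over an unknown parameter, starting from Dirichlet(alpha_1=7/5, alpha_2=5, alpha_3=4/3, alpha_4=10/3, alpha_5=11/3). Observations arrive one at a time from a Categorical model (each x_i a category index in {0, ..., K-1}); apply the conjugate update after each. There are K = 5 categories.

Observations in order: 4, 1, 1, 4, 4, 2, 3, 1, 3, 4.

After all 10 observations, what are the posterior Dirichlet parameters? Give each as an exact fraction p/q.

alpha_1=7/5, alpha_2=8, alpha_3=7/3, alpha_4=16/3, alpha_5=23/3

obs 1: x=4 → posterior Dirichlet(7/5, 5, 4/3, 10/3, 14/3)
obs 2: x=1 → posterior Dirichlet(7/5, 6, 4/3, 10/3, 14/3)
obs 3: x=1 → posterior Dirichlet(7/5, 7, 4/3, 10/3, 14/3)
obs 4: x=4 → posterior Dirichlet(7/5, 7, 4/3, 10/3, 17/3)
obs 5: x=4 → posterior Dirichlet(7/5, 7, 4/3, 10/3, 20/3)
obs 6: x=2 → posterior Dirichlet(7/5, 7, 7/3, 10/3, 20/3)
obs 7: x=3 → posterior Dirichlet(7/5, 7, 7/3, 13/3, 20/3)
obs 8: x=1 → posterior Dirichlet(7/5, 8, 7/3, 13/3, 20/3)
obs 9: x=3 → posterior Dirichlet(7/5, 8, 7/3, 16/3, 20/3)
obs 10: x=4 → posterior Dirichlet(7/5, 8, 7/3, 16/3, 23/3)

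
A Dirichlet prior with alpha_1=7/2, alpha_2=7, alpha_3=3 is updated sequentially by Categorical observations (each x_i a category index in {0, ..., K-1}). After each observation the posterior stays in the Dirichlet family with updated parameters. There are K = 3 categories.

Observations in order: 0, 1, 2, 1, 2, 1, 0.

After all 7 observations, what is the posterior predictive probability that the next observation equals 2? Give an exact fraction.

10/41

obs 1: x=0 → posterior Dirichlet(9/2, 7, 3)
obs 2: x=1 → posterior Dirichlet(9/2, 8, 3)
obs 3: x=2 → posterior Dirichlet(9/2, 8, 4)
obs 4: x=1 → posterior Dirichlet(9/2, 9, 4)
obs 5: x=2 → posterior Dirichlet(9/2, 9, 5)
obs 6: x=1 → posterior Dirichlet(9/2, 10, 5)
obs 7: x=0 → posterior Dirichlet(11/2, 10, 5)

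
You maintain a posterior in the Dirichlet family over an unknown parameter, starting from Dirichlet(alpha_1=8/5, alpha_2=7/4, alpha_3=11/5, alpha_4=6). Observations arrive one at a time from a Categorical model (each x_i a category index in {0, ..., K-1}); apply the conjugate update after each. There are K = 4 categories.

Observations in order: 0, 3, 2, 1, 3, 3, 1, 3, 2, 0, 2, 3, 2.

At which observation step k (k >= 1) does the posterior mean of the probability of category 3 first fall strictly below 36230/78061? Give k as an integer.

obs 1: x=0 → posterior Dirichlet(13/5, 7/4, 11/5, 6)
obs 2: x=3 → posterior Dirichlet(13/5, 7/4, 11/5, 7)
obs 3: x=2 → posterior Dirichlet(13/5, 7/4, 16/5, 7)
obs 4: x=1 → posterior Dirichlet(13/5, 11/4, 16/5, 7)
obs 5: x=3 → posterior Dirichlet(13/5, 11/4, 16/5, 8)
obs 6: x=3 → posterior Dirichlet(13/5, 11/4, 16/5, 9)
obs 7: x=1 → posterior Dirichlet(13/5, 15/4, 16/5, 9)
obs 8: x=3 → posterior Dirichlet(13/5, 15/4, 16/5, 10)
obs 9: x=2 → posterior Dirichlet(13/5, 15/4, 21/5, 10)
obs 10: x=0 → posterior Dirichlet(18/5, 15/4, 21/5, 10)
obs 11: x=2 → posterior Dirichlet(18/5, 15/4, 26/5, 10)
obs 12: x=3 → posterior Dirichlet(18/5, 15/4, 26/5, 11)
obs 13: x=2 → posterior Dirichlet(18/5, 15/4, 31/5, 11)

k = 4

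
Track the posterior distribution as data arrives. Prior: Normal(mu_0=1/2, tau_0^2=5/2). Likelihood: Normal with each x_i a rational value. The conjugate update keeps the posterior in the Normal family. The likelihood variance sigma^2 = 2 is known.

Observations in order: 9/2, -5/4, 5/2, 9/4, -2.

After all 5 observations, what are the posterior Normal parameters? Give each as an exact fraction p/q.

obs 1: x=9/2 → posterior Normal(49/18, 10/9)
obs 2: x=-5/4 → posterior Normal(73/56, 5/7)
obs 3: x=5/2 → posterior Normal(123/76, 10/19)
obs 4: x=9/4 → posterior Normal(7/4, 5/12)
obs 5: x=-2 → posterior Normal(32/29, 10/29)

mu_0=32/29, tau_0^2=10/29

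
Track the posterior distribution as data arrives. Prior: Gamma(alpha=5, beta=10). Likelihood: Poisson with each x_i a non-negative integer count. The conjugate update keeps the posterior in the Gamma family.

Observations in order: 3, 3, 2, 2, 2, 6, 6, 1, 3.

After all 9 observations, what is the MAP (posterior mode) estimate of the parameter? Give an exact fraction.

obs 1: x=3 → posterior Gamma(8, 11)
obs 2: x=3 → posterior Gamma(11, 12)
obs 3: x=2 → posterior Gamma(13, 13)
obs 4: x=2 → posterior Gamma(15, 14)
obs 5: x=2 → posterior Gamma(17, 15)
obs 6: x=6 → posterior Gamma(23, 16)
obs 7: x=6 → posterior Gamma(29, 17)
obs 8: x=1 → posterior Gamma(30, 18)
obs 9: x=3 → posterior Gamma(33, 19)

32/19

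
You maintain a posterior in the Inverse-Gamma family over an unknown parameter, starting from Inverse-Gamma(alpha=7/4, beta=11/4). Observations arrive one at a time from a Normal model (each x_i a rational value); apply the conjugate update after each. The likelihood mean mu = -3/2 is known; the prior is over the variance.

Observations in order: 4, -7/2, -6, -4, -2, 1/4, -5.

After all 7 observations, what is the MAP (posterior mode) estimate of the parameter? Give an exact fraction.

1309/200

obs 1: x=4 → posterior Inverse-Gamma(9/4, 143/8)
obs 2: x=-7/2 → posterior Inverse-Gamma(11/4, 159/8)
obs 3: x=-6 → posterior Inverse-Gamma(13/4, 30)
obs 4: x=-4 → posterior Inverse-Gamma(15/4, 265/8)
obs 5: x=-2 → posterior Inverse-Gamma(17/4, 133/4)
obs 6: x=1/4 → posterior Inverse-Gamma(19/4, 1113/32)
obs 7: x=-5 → posterior Inverse-Gamma(21/4, 1309/32)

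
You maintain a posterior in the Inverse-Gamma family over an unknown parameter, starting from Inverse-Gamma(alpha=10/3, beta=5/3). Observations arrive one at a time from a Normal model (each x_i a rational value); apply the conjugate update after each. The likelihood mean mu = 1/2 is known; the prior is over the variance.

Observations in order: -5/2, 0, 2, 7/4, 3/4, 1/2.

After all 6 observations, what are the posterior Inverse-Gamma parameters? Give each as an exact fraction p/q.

alpha=19/3, beta=395/48

obs 1: x=-5/2 → posterior Inverse-Gamma(23/6, 37/6)
obs 2: x=0 → posterior Inverse-Gamma(13/3, 151/24)
obs 3: x=2 → posterior Inverse-Gamma(29/6, 89/12)
obs 4: x=7/4 → posterior Inverse-Gamma(16/3, 787/96)
obs 5: x=3/4 → posterior Inverse-Gamma(35/6, 395/48)
obs 6: x=1/2 → posterior Inverse-Gamma(19/3, 395/48)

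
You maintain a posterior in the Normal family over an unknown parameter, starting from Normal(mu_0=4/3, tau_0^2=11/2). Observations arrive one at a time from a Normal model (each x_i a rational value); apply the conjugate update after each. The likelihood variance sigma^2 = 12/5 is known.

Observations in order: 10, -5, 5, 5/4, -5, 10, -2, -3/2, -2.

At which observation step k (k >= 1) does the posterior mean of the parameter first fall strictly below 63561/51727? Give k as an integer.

obs 1: x=10 → posterior Normal(582/79, 132/79)
obs 2: x=-5 → posterior Normal(307/134, 66/67)
obs 3: x=5 → posterior Normal(194/63, 44/63)
obs 4: x=5/4 → posterior Normal(2603/976, 33/61)
obs 5: x=-5 → posterior Normal(1503/1196, 132/299)
obs 6: x=10 → posterior Normal(3703/1416, 22/59)
obs 7: x=-2 → posterior Normal(3263/1636, 132/409)
obs 8: x=-3/2 → posterior Normal(2933/1856, 33/116)
obs 9: x=-2 → posterior Normal(831/692, 44/173)

k = 9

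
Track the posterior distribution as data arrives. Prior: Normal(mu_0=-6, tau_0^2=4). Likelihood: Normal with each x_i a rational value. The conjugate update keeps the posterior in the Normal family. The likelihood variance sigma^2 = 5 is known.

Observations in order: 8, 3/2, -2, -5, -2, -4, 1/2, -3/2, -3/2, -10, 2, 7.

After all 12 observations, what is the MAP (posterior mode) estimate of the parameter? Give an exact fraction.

obs 1: x=8 → posterior Normal(2/9, 20/9)
obs 2: x=3/2 → posterior Normal(8/13, 20/13)
obs 3: x=-2 → posterior Normal(0, 20/17)
obs 4: x=-5 → posterior Normal(-20/21, 20/21)
obs 5: x=-2 → posterior Normal(-28/25, 4/5)
obs 6: x=-4 → posterior Normal(-44/29, 20/29)
obs 7: x=1/2 → posterior Normal(-14/11, 20/33)
obs 8: x=-3/2 → posterior Normal(-48/37, 20/37)
obs 9: x=-3/2 → posterior Normal(-54/41, 20/41)
obs 10: x=-10 → posterior Normal(-94/45, 4/9)
obs 11: x=2 → posterior Normal(-86/49, 20/49)
obs 12: x=7 → posterior Normal(-58/53, 20/53)

-58/53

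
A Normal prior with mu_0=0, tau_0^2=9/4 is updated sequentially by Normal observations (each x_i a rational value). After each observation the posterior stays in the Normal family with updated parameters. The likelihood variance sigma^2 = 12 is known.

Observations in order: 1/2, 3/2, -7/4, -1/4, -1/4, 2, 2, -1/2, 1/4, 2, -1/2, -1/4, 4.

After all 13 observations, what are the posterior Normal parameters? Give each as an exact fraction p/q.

obs 1: x=1/2 → posterior Normal(3/38, 36/19)
obs 2: x=3/2 → posterior Normal(3/11, 18/11)
obs 3: x=-7/4 → posterior Normal(3/100, 36/25)
obs 4: x=-1/4 → posterior Normal(0, 9/7)
obs 5: x=-1/4 → posterior Normal(-3/124, 36/31)
obs 6: x=2 → posterior Normal(21/136, 18/17)
obs 7: x=2 → posterior Normal(45/148, 36/37)
obs 8: x=-1/2 → posterior Normal(39/160, 9/10)
obs 9: x=1/4 → posterior Normal(21/86, 36/43)
obs 10: x=2 → posterior Normal(33/92, 18/23)
obs 11: x=-1/2 → posterior Normal(15/49, 36/49)
obs 12: x=-1/4 → posterior Normal(57/208, 9/13)
obs 13: x=4 → posterior Normal(21/44, 36/55)

mu_0=21/44, tau_0^2=36/55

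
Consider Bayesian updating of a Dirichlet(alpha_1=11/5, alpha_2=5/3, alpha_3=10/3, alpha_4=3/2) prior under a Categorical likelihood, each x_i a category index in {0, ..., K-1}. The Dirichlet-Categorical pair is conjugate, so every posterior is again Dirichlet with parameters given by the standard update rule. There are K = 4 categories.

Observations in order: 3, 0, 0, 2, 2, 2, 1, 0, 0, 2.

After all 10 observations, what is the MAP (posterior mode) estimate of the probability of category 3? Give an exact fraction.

5/49

obs 1: x=3 → posterior Dirichlet(11/5, 5/3, 10/3, 5/2)
obs 2: x=0 → posterior Dirichlet(16/5, 5/3, 10/3, 5/2)
obs 3: x=0 → posterior Dirichlet(21/5, 5/3, 10/3, 5/2)
obs 4: x=2 → posterior Dirichlet(21/5, 5/3, 13/3, 5/2)
obs 5: x=2 → posterior Dirichlet(21/5, 5/3, 16/3, 5/2)
obs 6: x=2 → posterior Dirichlet(21/5, 5/3, 19/3, 5/2)
obs 7: x=1 → posterior Dirichlet(21/5, 8/3, 19/3, 5/2)
obs 8: x=0 → posterior Dirichlet(26/5, 8/3, 19/3, 5/2)
obs 9: x=0 → posterior Dirichlet(31/5, 8/3, 19/3, 5/2)
obs 10: x=2 → posterior Dirichlet(31/5, 8/3, 22/3, 5/2)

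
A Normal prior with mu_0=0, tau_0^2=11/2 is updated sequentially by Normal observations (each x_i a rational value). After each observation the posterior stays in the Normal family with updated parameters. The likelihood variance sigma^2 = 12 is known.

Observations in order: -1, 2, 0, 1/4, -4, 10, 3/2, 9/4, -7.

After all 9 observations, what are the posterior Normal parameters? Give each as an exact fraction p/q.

mu_0=44/123, tau_0^2=44/41

obs 1: x=-1 → posterior Normal(-11/35, 132/35)
obs 2: x=2 → posterior Normal(11/46, 66/23)
obs 3: x=0 → posterior Normal(11/57, 44/19)
obs 4: x=1/4 → posterior Normal(55/272, 33/17)
obs 5: x=-4 → posterior Normal(-121/316, 132/79)
obs 6: x=10 → posterior Normal(319/360, 22/15)
obs 7: x=3/2 → posterior Normal(385/404, 132/101)
obs 8: x=9/4 → posterior Normal(121/112, 33/28)
obs 9: x=-7 → posterior Normal(44/123, 44/41)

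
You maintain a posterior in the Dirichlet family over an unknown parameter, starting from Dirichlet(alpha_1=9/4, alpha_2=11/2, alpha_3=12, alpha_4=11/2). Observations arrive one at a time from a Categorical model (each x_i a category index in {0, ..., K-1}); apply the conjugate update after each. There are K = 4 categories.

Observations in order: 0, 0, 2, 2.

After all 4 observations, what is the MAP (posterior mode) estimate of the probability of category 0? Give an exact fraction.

obs 1: x=0 → posterior Dirichlet(13/4, 11/2, 12, 11/2)
obs 2: x=0 → posterior Dirichlet(17/4, 11/2, 12, 11/2)
obs 3: x=2 → posterior Dirichlet(17/4, 11/2, 13, 11/2)
obs 4: x=2 → posterior Dirichlet(17/4, 11/2, 14, 11/2)

13/101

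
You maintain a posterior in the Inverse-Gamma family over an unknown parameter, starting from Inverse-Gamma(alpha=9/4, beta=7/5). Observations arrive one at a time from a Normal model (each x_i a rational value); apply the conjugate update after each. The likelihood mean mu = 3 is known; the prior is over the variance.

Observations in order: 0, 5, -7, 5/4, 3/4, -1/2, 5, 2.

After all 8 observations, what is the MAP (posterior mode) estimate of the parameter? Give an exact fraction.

obs 1: x=0 → posterior Inverse-Gamma(11/4, 59/10)
obs 2: x=5 → posterior Inverse-Gamma(13/4, 79/10)
obs 3: x=-7 → posterior Inverse-Gamma(15/4, 579/10)
obs 4: x=5/4 → posterior Inverse-Gamma(17/4, 9509/160)
obs 5: x=3/4 → posterior Inverse-Gamma(19/4, 4957/80)
obs 6: x=-1/2 → posterior Inverse-Gamma(21/4, 5447/80)
obs 7: x=5 → posterior Inverse-Gamma(23/4, 5607/80)
obs 8: x=2 → posterior Inverse-Gamma(25/4, 5647/80)

5647/580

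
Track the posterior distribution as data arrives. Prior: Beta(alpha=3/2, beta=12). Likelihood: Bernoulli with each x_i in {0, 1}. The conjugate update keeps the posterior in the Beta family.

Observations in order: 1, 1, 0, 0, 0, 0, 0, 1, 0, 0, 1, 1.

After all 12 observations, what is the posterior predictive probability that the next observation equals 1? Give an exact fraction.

obs 1: x=1 → posterior Beta(5/2, 12)
obs 2: x=1 → posterior Beta(7/2, 12)
obs 3: x=0 → posterior Beta(7/2, 13)
obs 4: x=0 → posterior Beta(7/2, 14)
obs 5: x=0 → posterior Beta(7/2, 15)
obs 6: x=0 → posterior Beta(7/2, 16)
obs 7: x=0 → posterior Beta(7/2, 17)
obs 8: x=1 → posterior Beta(9/2, 17)
obs 9: x=0 → posterior Beta(9/2, 18)
obs 10: x=0 → posterior Beta(9/2, 19)
obs 11: x=1 → posterior Beta(11/2, 19)
obs 12: x=1 → posterior Beta(13/2, 19)

13/51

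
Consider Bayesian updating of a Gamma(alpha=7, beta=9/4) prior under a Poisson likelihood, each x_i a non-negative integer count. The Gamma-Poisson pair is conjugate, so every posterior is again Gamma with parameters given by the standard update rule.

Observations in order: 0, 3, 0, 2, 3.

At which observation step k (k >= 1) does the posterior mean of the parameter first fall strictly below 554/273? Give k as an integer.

obs 1: x=0 → posterior Gamma(7, 13/4)
obs 2: x=3 → posterior Gamma(10, 17/4)
obs 3: x=0 → posterior Gamma(10, 21/4)
obs 4: x=2 → posterior Gamma(12, 25/4)
obs 5: x=3 → posterior Gamma(15, 29/4)

k = 3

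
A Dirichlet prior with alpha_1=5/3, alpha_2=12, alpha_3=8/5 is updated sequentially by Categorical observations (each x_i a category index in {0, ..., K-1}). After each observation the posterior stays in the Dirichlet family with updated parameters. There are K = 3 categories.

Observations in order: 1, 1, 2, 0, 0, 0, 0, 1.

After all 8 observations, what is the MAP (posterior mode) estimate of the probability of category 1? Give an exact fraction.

105/152

obs 1: x=1 → posterior Dirichlet(5/3, 13, 8/5)
obs 2: x=1 → posterior Dirichlet(5/3, 14, 8/5)
obs 3: x=2 → posterior Dirichlet(5/3, 14, 13/5)
obs 4: x=0 → posterior Dirichlet(8/3, 14, 13/5)
obs 5: x=0 → posterior Dirichlet(11/3, 14, 13/5)
obs 6: x=0 → posterior Dirichlet(14/3, 14, 13/5)
obs 7: x=0 → posterior Dirichlet(17/3, 14, 13/5)
obs 8: x=1 → posterior Dirichlet(17/3, 15, 13/5)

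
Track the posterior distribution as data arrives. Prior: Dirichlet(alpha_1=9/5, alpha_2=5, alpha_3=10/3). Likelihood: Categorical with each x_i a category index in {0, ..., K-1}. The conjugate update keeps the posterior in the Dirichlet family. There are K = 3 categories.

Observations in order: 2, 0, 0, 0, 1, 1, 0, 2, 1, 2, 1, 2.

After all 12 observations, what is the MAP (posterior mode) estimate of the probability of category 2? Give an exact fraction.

obs 1: x=2 → posterior Dirichlet(9/5, 5, 13/3)
obs 2: x=0 → posterior Dirichlet(14/5, 5, 13/3)
obs 3: x=0 → posterior Dirichlet(19/5, 5, 13/3)
obs 4: x=0 → posterior Dirichlet(24/5, 5, 13/3)
obs 5: x=1 → posterior Dirichlet(24/5, 6, 13/3)
obs 6: x=1 → posterior Dirichlet(24/5, 7, 13/3)
obs 7: x=0 → posterior Dirichlet(29/5, 7, 13/3)
obs 8: x=2 → posterior Dirichlet(29/5, 7, 16/3)
obs 9: x=1 → posterior Dirichlet(29/5, 8, 16/3)
obs 10: x=2 → posterior Dirichlet(29/5, 8, 19/3)
obs 11: x=1 → posterior Dirichlet(29/5, 9, 19/3)
obs 12: x=2 → posterior Dirichlet(29/5, 9, 22/3)

95/287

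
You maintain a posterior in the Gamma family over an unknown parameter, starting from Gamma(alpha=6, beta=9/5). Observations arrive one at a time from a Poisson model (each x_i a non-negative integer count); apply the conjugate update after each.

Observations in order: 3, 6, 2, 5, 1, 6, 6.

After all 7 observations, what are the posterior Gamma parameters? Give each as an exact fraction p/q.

obs 1: x=3 → posterior Gamma(9, 14/5)
obs 2: x=6 → posterior Gamma(15, 19/5)
obs 3: x=2 → posterior Gamma(17, 24/5)
obs 4: x=5 → posterior Gamma(22, 29/5)
obs 5: x=1 → posterior Gamma(23, 34/5)
obs 6: x=6 → posterior Gamma(29, 39/5)
obs 7: x=6 → posterior Gamma(35, 44/5)

alpha=35, beta=44/5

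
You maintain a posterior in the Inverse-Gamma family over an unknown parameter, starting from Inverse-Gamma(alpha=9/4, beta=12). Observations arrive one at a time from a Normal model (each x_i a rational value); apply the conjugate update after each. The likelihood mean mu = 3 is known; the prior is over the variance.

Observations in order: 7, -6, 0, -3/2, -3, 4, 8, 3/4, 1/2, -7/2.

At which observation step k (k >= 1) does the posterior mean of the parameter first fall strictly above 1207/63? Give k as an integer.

k = 2

obs 1: x=7 → posterior Inverse-Gamma(11/4, 20)
obs 2: x=-6 → posterior Inverse-Gamma(13/4, 121/2)
obs 3: x=0 → posterior Inverse-Gamma(15/4, 65)
obs 4: x=-3/2 → posterior Inverse-Gamma(17/4, 601/8)
obs 5: x=-3 → posterior Inverse-Gamma(19/4, 745/8)
obs 6: x=4 → posterior Inverse-Gamma(21/4, 749/8)
obs 7: x=8 → posterior Inverse-Gamma(23/4, 849/8)
obs 8: x=3/4 → posterior Inverse-Gamma(25/4, 3477/32)
obs 9: x=1/2 → posterior Inverse-Gamma(27/4, 3577/32)
obs 10: x=-7/2 → posterior Inverse-Gamma(29/4, 4253/32)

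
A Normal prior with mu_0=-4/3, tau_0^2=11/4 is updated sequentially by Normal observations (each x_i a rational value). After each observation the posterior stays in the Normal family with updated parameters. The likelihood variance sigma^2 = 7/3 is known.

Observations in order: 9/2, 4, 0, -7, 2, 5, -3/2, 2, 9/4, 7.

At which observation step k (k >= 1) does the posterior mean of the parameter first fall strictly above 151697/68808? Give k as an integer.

obs 1: x=9/2 → posterior Normal(667/366, 77/61)
obs 2: x=4 → posterior Normal(1459/564, 77/94)
obs 3: x=0 → posterior Normal(1459/762, 77/127)
obs 4: x=-7 → posterior Normal(73/960, 77/160)
obs 5: x=2 → posterior Normal(469/1158, 77/193)
obs 6: x=5 → posterior Normal(1459/1356, 77/226)
obs 7: x=-3/2 → posterior Normal(83/111, 11/37)
obs 8: x=2 → posterior Normal(779/876, 77/292)
obs 9: x=9/4 → posterior Normal(4007/3900, 77/325)
obs 10: x=7 → posterior Normal(6779/4296, 77/358)

k = 2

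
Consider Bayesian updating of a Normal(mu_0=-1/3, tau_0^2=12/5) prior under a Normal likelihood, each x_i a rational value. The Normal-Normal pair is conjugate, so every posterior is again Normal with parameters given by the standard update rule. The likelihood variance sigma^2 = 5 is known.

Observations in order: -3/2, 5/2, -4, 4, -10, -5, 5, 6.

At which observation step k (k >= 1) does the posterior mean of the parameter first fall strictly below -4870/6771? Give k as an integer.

obs 1: x=-3/2 → posterior Normal(-79/111, 60/37)
obs 2: x=5/2 → posterior Normal(11/147, 60/49)
obs 3: x=-4 → posterior Normal(-133/183, 60/61)
obs 4: x=4 → posterior Normal(11/219, 60/73)
obs 5: x=-10 → posterior Normal(-349/255, 12/17)
obs 6: x=-5 → posterior Normal(-529/291, 60/97)
obs 7: x=5 → posterior Normal(-349/327, 60/109)
obs 8: x=6 → posterior Normal(-133/363, 60/121)

k = 3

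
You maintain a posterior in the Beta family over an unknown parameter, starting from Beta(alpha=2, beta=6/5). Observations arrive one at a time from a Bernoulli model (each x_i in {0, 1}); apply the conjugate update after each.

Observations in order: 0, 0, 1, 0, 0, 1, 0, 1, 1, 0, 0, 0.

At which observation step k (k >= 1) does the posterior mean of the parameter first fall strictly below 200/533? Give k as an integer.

k = 5

obs 1: x=0 → posterior Beta(2, 11/5)
obs 2: x=0 → posterior Beta(2, 16/5)
obs 3: x=1 → posterior Beta(3, 16/5)
obs 4: x=0 → posterior Beta(3, 21/5)
obs 5: x=0 → posterior Beta(3, 26/5)
obs 6: x=1 → posterior Beta(4, 26/5)
obs 7: x=0 → posterior Beta(4, 31/5)
obs 8: x=1 → posterior Beta(5, 31/5)
obs 9: x=1 → posterior Beta(6, 31/5)
obs 10: x=0 → posterior Beta(6, 36/5)
obs 11: x=0 → posterior Beta(6, 41/5)
obs 12: x=0 → posterior Beta(6, 46/5)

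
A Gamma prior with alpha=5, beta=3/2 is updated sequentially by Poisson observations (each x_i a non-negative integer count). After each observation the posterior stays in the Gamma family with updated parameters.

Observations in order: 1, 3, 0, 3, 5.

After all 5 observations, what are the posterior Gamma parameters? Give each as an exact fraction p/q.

alpha=17, beta=13/2

obs 1: x=1 → posterior Gamma(6, 5/2)
obs 2: x=3 → posterior Gamma(9, 7/2)
obs 3: x=0 → posterior Gamma(9, 9/2)
obs 4: x=3 → posterior Gamma(12, 11/2)
obs 5: x=5 → posterior Gamma(17, 13/2)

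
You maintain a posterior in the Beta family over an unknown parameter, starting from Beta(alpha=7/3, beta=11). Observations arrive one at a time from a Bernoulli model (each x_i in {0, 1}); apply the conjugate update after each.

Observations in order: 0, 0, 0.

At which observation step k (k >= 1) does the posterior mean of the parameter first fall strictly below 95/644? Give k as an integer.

k = 3

obs 1: x=0 → posterior Beta(7/3, 12)
obs 2: x=0 → posterior Beta(7/3, 13)
obs 3: x=0 → posterior Beta(7/3, 14)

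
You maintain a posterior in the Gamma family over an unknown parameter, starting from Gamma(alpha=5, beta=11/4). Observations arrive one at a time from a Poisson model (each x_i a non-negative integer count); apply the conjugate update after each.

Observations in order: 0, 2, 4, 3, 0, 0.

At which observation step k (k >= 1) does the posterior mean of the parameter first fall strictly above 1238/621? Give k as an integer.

k = 4

obs 1: x=0 → posterior Gamma(5, 15/4)
obs 2: x=2 → posterior Gamma(7, 19/4)
obs 3: x=4 → posterior Gamma(11, 23/4)
obs 4: x=3 → posterior Gamma(14, 27/4)
obs 5: x=0 → posterior Gamma(14, 31/4)
obs 6: x=0 → posterior Gamma(14, 35/4)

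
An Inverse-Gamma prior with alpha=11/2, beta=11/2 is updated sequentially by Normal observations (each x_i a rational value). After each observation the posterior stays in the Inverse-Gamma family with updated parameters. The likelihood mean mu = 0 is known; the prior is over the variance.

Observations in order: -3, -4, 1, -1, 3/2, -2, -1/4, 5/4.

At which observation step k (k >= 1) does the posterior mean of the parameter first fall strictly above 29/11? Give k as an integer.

obs 1: x=-3 → posterior Inverse-Gamma(6, 10)
obs 2: x=-4 → posterior Inverse-Gamma(13/2, 18)
obs 3: x=1 → posterior Inverse-Gamma(7, 37/2)
obs 4: x=-1 → posterior Inverse-Gamma(15/2, 19)
obs 5: x=3/2 → posterior Inverse-Gamma(8, 161/8)
obs 6: x=-2 → posterior Inverse-Gamma(17/2, 177/8)
obs 7: x=-1/4 → posterior Inverse-Gamma(9, 709/32)
obs 8: x=5/4 → posterior Inverse-Gamma(19/2, 367/16)

k = 2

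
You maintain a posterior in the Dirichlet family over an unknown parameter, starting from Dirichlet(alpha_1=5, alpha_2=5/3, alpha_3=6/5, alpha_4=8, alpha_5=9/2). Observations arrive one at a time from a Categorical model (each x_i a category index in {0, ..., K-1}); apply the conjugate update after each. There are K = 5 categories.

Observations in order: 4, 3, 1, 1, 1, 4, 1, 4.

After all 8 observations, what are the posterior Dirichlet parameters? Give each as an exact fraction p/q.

obs 1: x=4 → posterior Dirichlet(5, 5/3, 6/5, 8, 11/2)
obs 2: x=3 → posterior Dirichlet(5, 5/3, 6/5, 9, 11/2)
obs 3: x=1 → posterior Dirichlet(5, 8/3, 6/5, 9, 11/2)
obs 4: x=1 → posterior Dirichlet(5, 11/3, 6/5, 9, 11/2)
obs 5: x=1 → posterior Dirichlet(5, 14/3, 6/5, 9, 11/2)
obs 6: x=4 → posterior Dirichlet(5, 14/3, 6/5, 9, 13/2)
obs 7: x=1 → posterior Dirichlet(5, 17/3, 6/5, 9, 13/2)
obs 8: x=4 → posterior Dirichlet(5, 17/3, 6/5, 9, 15/2)

alpha_1=5, alpha_2=17/3, alpha_3=6/5, alpha_4=9, alpha_5=15/2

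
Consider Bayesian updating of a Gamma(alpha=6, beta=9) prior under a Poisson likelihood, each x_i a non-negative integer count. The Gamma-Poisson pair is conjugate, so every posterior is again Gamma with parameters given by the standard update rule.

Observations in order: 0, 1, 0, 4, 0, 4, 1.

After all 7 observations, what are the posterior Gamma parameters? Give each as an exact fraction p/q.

obs 1: x=0 → posterior Gamma(6, 10)
obs 2: x=1 → posterior Gamma(7, 11)
obs 3: x=0 → posterior Gamma(7, 12)
obs 4: x=4 → posterior Gamma(11, 13)
obs 5: x=0 → posterior Gamma(11, 14)
obs 6: x=4 → posterior Gamma(15, 15)
obs 7: x=1 → posterior Gamma(16, 16)

alpha=16, beta=16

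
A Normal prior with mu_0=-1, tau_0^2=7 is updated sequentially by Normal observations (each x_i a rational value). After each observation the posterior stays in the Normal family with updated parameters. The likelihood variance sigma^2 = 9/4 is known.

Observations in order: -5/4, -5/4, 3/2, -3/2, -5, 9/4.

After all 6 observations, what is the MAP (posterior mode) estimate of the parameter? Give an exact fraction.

obs 1: x=-5/4 → posterior Normal(-44/37, 63/37)
obs 2: x=-5/4 → posterior Normal(-79/65, 63/65)
obs 3: x=3/2 → posterior Normal(-37/93, 21/31)
obs 4: x=-3/2 → posterior Normal(-79/121, 63/121)
obs 5: x=-5 → posterior Normal(-219/149, 63/149)
obs 6: x=9/4 → posterior Normal(-52/59, 21/59)

-52/59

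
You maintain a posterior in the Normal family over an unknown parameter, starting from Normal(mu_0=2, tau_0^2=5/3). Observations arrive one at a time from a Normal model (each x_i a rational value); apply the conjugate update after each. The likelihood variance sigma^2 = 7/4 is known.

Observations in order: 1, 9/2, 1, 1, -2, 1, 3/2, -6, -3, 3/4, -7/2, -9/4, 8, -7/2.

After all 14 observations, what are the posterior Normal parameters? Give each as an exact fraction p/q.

mu_0=12/301, tau_0^2=5/43

obs 1: x=1 → posterior Normal(62/41, 35/41)
obs 2: x=9/2 → posterior Normal(152/61, 35/61)
obs 3: x=1 → posterior Normal(172/81, 35/81)
obs 4: x=1 → posterior Normal(192/101, 35/101)
obs 5: x=-2 → posterior Normal(152/121, 35/121)
obs 6: x=1 → posterior Normal(172/141, 35/141)
obs 7: x=3/2 → posterior Normal(202/161, 5/23)
obs 8: x=-6 → posterior Normal(82/181, 35/181)
obs 9: x=-3 → posterior Normal(22/201, 35/201)
obs 10: x=3/4 → posterior Normal(37/221, 35/221)
obs 11: x=-7/2 → posterior Normal(-33/241, 35/241)
obs 12: x=-9/4 → posterior Normal(-26/87, 35/261)
obs 13: x=8 → posterior Normal(82/281, 35/281)
obs 14: x=-7/2 → posterior Normal(12/301, 5/43)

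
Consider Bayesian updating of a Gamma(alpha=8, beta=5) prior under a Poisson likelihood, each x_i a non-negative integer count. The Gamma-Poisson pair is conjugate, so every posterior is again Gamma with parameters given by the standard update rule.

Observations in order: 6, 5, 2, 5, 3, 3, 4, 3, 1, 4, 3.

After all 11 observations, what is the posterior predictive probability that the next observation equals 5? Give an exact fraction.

54210619862233221746676836406177209086063967207252518061998080/566102392446495912472763130484190827147641176198176468019613233

obs 1: x=6 → posterior Gamma(14, 6)
obs 2: x=5 → posterior Gamma(19, 7)
obs 3: x=2 → posterior Gamma(21, 8)
obs 4: x=5 → posterior Gamma(26, 9)
obs 5: x=3 → posterior Gamma(29, 10)
obs 6: x=3 → posterior Gamma(32, 11)
obs 7: x=4 → posterior Gamma(36, 12)
obs 8: x=3 → posterior Gamma(39, 13)
obs 9: x=1 → posterior Gamma(40, 14)
obs 10: x=4 → posterior Gamma(44, 15)
obs 11: x=3 → posterior Gamma(47, 16)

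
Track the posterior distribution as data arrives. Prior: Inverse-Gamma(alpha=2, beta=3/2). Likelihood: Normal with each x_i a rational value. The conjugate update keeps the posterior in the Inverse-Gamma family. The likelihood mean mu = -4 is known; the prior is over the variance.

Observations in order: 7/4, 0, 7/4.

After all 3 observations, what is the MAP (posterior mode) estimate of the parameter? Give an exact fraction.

227/24

obs 1: x=7/4 → posterior Inverse-Gamma(5/2, 577/32)
obs 2: x=0 → posterior Inverse-Gamma(3, 833/32)
obs 3: x=7/4 → posterior Inverse-Gamma(7/2, 681/16)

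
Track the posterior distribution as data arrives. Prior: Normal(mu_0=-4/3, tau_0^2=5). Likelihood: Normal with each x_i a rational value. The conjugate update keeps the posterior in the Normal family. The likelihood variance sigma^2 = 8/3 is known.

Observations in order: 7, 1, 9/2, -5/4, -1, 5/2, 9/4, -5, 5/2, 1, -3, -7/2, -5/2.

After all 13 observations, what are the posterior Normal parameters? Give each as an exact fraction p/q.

mu_0=341/1218, tau_0^2=40/203

obs 1: x=7 → posterior Normal(283/69, 40/23)
obs 2: x=1 → posterior Normal(164/57, 20/19)
obs 3: x=9/2 → posterior Normal(1061/318, 40/53)
obs 4: x=-5/4 → posterior Normal(1897/816, 10/17)
obs 5: x=-1 → posterior Normal(1717/996, 40/83)
obs 6: x=5/2 → posterior Normal(2167/1176, 20/49)
obs 7: x=9/4 → posterior Normal(643/339, 40/113)
obs 8: x=-5 → posterior Normal(209/192, 5/16)
obs 9: x=5/2 → posterior Normal(1061/858, 40/143)
obs 10: x=1 → posterior Normal(1151/948, 20/79)
obs 11: x=-3 → posterior Normal(881/1038, 40/173)
obs 12: x=-7/2 → posterior Normal(283/564, 10/47)
obs 13: x=-5/2 → posterior Normal(341/1218, 40/203)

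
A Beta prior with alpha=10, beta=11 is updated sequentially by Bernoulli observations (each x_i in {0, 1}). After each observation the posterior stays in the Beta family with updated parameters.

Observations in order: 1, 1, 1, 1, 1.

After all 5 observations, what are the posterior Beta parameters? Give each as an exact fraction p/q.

alpha=15, beta=11

obs 1: x=1 → posterior Beta(11, 11)
obs 2: x=1 → posterior Beta(12, 11)
obs 3: x=1 → posterior Beta(13, 11)
obs 4: x=1 → posterior Beta(14, 11)
obs 5: x=1 → posterior Beta(15, 11)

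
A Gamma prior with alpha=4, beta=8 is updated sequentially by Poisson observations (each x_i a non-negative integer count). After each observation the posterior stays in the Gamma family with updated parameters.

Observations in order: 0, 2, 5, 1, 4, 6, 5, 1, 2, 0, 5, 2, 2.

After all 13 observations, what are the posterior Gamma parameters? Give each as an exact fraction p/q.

obs 1: x=0 → posterior Gamma(4, 9)
obs 2: x=2 → posterior Gamma(6, 10)
obs 3: x=5 → posterior Gamma(11, 11)
obs 4: x=1 → posterior Gamma(12, 12)
obs 5: x=4 → posterior Gamma(16, 13)
obs 6: x=6 → posterior Gamma(22, 14)
obs 7: x=5 → posterior Gamma(27, 15)
obs 8: x=1 → posterior Gamma(28, 16)
obs 9: x=2 → posterior Gamma(30, 17)
obs 10: x=0 → posterior Gamma(30, 18)
obs 11: x=5 → posterior Gamma(35, 19)
obs 12: x=2 → posterior Gamma(37, 20)
obs 13: x=2 → posterior Gamma(39, 21)

alpha=39, beta=21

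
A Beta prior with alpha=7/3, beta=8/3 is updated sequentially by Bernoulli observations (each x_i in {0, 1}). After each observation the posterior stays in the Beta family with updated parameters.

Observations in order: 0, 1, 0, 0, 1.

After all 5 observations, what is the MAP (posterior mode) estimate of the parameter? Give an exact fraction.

obs 1: x=0 → posterior Beta(7/3, 11/3)
obs 2: x=1 → posterior Beta(10/3, 11/3)
obs 3: x=0 → posterior Beta(10/3, 14/3)
obs 4: x=0 → posterior Beta(10/3, 17/3)
obs 5: x=1 → posterior Beta(13/3, 17/3)

5/12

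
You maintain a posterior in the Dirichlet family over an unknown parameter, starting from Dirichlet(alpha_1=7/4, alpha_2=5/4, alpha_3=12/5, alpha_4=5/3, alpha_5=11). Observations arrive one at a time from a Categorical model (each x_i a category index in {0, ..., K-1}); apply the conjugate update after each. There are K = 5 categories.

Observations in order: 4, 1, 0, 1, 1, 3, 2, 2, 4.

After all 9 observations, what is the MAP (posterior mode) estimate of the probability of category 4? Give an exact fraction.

obs 1: x=4 → posterior Dirichlet(7/4, 5/4, 12/5, 5/3, 12)
obs 2: x=1 → posterior Dirichlet(7/4, 9/4, 12/5, 5/3, 12)
obs 3: x=0 → posterior Dirichlet(11/4, 9/4, 12/5, 5/3, 12)
obs 4: x=1 → posterior Dirichlet(11/4, 13/4, 12/5, 5/3, 12)
obs 5: x=1 → posterior Dirichlet(11/4, 17/4, 12/5, 5/3, 12)
obs 6: x=3 → posterior Dirichlet(11/4, 17/4, 12/5, 8/3, 12)
obs 7: x=2 → posterior Dirichlet(11/4, 17/4, 17/5, 8/3, 12)
obs 8: x=2 → posterior Dirichlet(11/4, 17/4, 22/5, 8/3, 12)
obs 9: x=4 → posterior Dirichlet(11/4, 17/4, 22/5, 8/3, 13)

180/331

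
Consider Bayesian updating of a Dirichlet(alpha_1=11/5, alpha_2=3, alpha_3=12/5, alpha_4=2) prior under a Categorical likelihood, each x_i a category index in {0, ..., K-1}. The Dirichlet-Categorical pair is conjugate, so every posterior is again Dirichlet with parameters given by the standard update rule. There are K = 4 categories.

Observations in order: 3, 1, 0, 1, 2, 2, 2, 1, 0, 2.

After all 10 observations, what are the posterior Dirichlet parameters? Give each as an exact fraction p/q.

obs 1: x=3 → posterior Dirichlet(11/5, 3, 12/5, 3)
obs 2: x=1 → posterior Dirichlet(11/5, 4, 12/5, 3)
obs 3: x=0 → posterior Dirichlet(16/5, 4, 12/5, 3)
obs 4: x=1 → posterior Dirichlet(16/5, 5, 12/5, 3)
obs 5: x=2 → posterior Dirichlet(16/5, 5, 17/5, 3)
obs 6: x=2 → posterior Dirichlet(16/5, 5, 22/5, 3)
obs 7: x=2 → posterior Dirichlet(16/5, 5, 27/5, 3)
obs 8: x=1 → posterior Dirichlet(16/5, 6, 27/5, 3)
obs 9: x=0 → posterior Dirichlet(21/5, 6, 27/5, 3)
obs 10: x=2 → posterior Dirichlet(21/5, 6, 32/5, 3)

alpha_1=21/5, alpha_2=6, alpha_3=32/5, alpha_4=3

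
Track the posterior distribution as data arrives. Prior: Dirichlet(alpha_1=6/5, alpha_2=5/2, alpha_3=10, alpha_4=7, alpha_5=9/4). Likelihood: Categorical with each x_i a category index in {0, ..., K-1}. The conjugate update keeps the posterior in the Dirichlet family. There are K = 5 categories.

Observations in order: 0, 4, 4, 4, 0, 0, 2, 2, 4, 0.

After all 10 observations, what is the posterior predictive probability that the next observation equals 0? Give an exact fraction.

obs 1: x=0 → posterior Dirichlet(11/5, 5/2, 10, 7, 9/4)
obs 2: x=4 → posterior Dirichlet(11/5, 5/2, 10, 7, 13/4)
obs 3: x=4 → posterior Dirichlet(11/5, 5/2, 10, 7, 17/4)
obs 4: x=4 → posterior Dirichlet(11/5, 5/2, 10, 7, 21/4)
obs 5: x=0 → posterior Dirichlet(16/5, 5/2, 10, 7, 21/4)
obs 6: x=0 → posterior Dirichlet(21/5, 5/2, 10, 7, 21/4)
obs 7: x=2 → posterior Dirichlet(21/5, 5/2, 11, 7, 21/4)
obs 8: x=2 → posterior Dirichlet(21/5, 5/2, 12, 7, 21/4)
obs 9: x=4 → posterior Dirichlet(21/5, 5/2, 12, 7, 25/4)
obs 10: x=0 → posterior Dirichlet(26/5, 5/2, 12, 7, 25/4)

104/659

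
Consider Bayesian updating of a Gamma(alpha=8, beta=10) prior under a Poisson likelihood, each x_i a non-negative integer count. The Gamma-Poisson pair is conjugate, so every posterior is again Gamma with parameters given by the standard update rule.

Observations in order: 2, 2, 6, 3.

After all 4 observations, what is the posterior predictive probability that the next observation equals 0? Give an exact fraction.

1171355575953987221848064/4987885095119476318359375

obs 1: x=2 → posterior Gamma(10, 11)
obs 2: x=2 → posterior Gamma(12, 12)
obs 3: x=6 → posterior Gamma(18, 13)
obs 4: x=3 → posterior Gamma(21, 14)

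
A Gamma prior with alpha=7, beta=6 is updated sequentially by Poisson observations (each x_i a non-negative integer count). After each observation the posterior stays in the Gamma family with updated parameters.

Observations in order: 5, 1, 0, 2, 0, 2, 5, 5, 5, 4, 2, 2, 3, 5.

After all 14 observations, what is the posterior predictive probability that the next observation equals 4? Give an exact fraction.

478507460408115200000000000000000000000000000000000000000000000000/3873343305152157079159369426939885999662267668733561973481511873003

obs 1: x=5 → posterior Gamma(12, 7)
obs 2: x=1 → posterior Gamma(13, 8)
obs 3: x=0 → posterior Gamma(13, 9)
obs 4: x=2 → posterior Gamma(15, 10)
obs 5: x=0 → posterior Gamma(15, 11)
obs 6: x=2 → posterior Gamma(17, 12)
obs 7: x=5 → posterior Gamma(22, 13)
obs 8: x=5 → posterior Gamma(27, 14)
obs 9: x=5 → posterior Gamma(32, 15)
obs 10: x=4 → posterior Gamma(36, 16)
obs 11: x=2 → posterior Gamma(38, 17)
obs 12: x=2 → posterior Gamma(40, 18)
obs 13: x=3 → posterior Gamma(43, 19)
obs 14: x=5 → posterior Gamma(48, 20)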